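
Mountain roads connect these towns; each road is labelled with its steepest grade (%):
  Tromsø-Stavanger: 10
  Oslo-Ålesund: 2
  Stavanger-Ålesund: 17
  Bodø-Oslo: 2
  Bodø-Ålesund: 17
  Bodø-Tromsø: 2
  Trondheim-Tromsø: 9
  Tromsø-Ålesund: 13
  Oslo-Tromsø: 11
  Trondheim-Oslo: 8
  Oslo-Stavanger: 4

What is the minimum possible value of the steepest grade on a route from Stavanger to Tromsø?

Checking several routes:
Stavanger-Tromsø: max(10) = 10
Stavanger-Oslo-Trondheim-Tromsø: max(4, 8, 9) = 9
Stavanger-Oslo-Tromsø: max(4, 11) = 11
Stavanger-Oslo-Bodø-Tromsø: max(4, 2, 2) = 4
Stavanger-Oslo-Ålesund-Tromsø: max(4, 2, 13) = 13
Best route has worst link 4%.

4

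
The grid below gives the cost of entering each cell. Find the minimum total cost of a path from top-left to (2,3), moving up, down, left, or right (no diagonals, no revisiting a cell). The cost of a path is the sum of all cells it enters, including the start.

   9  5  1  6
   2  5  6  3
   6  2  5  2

25

Cheapest: [0,0] -> [1,0] -> [1,1] -> [2,1] -> [2,2] -> [2,3]
  9 + 2 + 5 + 2 + 5 + 2 = 25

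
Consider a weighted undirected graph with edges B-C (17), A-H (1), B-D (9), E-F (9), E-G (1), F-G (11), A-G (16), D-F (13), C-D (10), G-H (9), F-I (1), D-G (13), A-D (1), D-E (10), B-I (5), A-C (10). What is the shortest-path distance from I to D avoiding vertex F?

14

A few of the I→D routes:
I-B-C-A-H-G-E-D: 5 + 17 + 10 + 1 + 9 + 1 + 10 = 53
I-B-D: 5 + 9 = 14
I-B-C-A-D: 5 + 17 + 10 + 1 = 33
I-B-C-D: 5 + 17 + 10 = 32
The minimum is 14.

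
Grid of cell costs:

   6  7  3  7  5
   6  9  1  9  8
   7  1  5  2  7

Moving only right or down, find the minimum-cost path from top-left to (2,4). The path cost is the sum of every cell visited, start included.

Path (0,0) -> (0,1) -> (0,2) -> (1,2) -> (2,2) -> (2,3) -> (2,4): 6 + 7 + 3 + 1 + 5 + 2 + 7 = 31.
(Top row then right column would cost 43.)

31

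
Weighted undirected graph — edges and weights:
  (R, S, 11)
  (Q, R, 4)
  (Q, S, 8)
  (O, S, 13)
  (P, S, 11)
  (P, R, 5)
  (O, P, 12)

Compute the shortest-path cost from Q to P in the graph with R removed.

Candidate routes:
Q → S → P: 8 + 11 = 19
Q → S → O → P: 8 + 13 + 12 = 33
Shortest: 19.

19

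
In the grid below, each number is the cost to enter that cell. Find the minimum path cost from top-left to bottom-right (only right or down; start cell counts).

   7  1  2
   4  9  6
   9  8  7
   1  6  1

One optimal route is r0c0 → r0c1 → r0c2 → r1c2 → r2c2 → r3c2.
Its cost is 7 + 1 + 2 + 6 + 7 + 1 = 24.

24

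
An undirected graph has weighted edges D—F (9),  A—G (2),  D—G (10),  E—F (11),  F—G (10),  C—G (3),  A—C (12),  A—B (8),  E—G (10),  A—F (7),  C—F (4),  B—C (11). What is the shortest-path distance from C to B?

11

Some routes from C to B:
C -> F -> G -> A -> B: 4 + 10 + 2 + 8 = 24
C -> B: 11
C -> G -> F -> A -> B: 3 + 10 + 7 + 8 = 28
C -> G -> A -> B: 3 + 2 + 8 = 13
C -> F -> A -> B: 4 + 7 + 8 = 19
C -> A -> B: 12 + 8 = 20
Best route has total 11.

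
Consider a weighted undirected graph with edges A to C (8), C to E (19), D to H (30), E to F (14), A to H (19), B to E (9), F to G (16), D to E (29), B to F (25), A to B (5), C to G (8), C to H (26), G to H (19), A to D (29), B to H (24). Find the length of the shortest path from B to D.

34

A few of the B→D routes:
B-H-D: 24 + 30 = 54
B-A-C-E-D: 5 + 8 + 19 + 29 = 61
B-A-D: 5 + 29 = 34
B-E-D: 9 + 29 = 38
B-A-H-D: 5 + 19 + 30 = 54
Best route has total 34.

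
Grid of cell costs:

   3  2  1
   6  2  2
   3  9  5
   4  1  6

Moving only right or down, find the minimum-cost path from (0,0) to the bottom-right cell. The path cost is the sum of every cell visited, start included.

Path [0,0] → [0,1] → [0,2] → [1,2] → [2,2] → [3,2]: 3 + 2 + 1 + 2 + 5 + 6 = 19.

19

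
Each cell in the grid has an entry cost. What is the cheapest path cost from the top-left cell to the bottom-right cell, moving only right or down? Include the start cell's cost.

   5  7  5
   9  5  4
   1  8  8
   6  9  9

38

Cheapest: [0,0] -> [0,1] -> [0,2] -> [1,2] -> [2,2] -> [3,2]
  5 + 7 + 5 + 4 + 8 + 9 = 38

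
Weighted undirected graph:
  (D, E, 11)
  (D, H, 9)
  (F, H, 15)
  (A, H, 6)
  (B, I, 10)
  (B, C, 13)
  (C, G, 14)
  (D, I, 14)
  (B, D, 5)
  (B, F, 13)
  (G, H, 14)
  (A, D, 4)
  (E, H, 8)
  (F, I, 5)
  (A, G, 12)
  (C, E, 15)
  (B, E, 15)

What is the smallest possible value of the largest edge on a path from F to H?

Comparing a few candidate routes:
F→B→D→E→H: max(13, 5, 11, 8) = 13
F→I→B→D→E→H: max(5, 10, 5, 11, 8) = 11
F→I→B→D→A→H: max(5, 10, 5, 4, 6) = 10
F→I→B→D→H: max(5, 10, 5, 9) = 10
Best route has worst link 10.

10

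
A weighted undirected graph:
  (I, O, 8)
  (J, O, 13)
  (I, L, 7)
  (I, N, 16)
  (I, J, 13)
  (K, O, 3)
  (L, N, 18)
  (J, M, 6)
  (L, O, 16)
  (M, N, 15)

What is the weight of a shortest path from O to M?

Checking several routes:
O - J - M: 13 + 6 = 19
O - I - L - N - M: 8 + 7 + 18 + 15 = 48
O - I - N - M: 8 + 16 + 15 = 39
O - L - I - J - M: 16 + 7 + 13 + 6 = 42
O - I - J - M: 8 + 13 + 6 = 27
O - L - N - M: 16 + 18 + 15 = 49
The minimum is 19.

19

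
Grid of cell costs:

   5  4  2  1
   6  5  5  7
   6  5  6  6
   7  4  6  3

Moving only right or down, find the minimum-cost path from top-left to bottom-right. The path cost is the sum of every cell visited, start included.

28

Path [0,0]→[0,1]→[0,2]→[0,3]→[1,3]→[2,3]→[3,3]: 5 + 4 + 2 + 1 + 7 + 6 + 3 = 28.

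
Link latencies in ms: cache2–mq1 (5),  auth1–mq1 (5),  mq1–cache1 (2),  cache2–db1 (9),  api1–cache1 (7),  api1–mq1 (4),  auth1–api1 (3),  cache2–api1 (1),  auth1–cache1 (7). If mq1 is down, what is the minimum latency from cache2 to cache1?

8

Candidate routes:
cache2 → api1 → auth1 → cache1: 1 + 3 + 7 = 11
cache2 → api1 → cache1: 1 + 7 = 8
Best route has total 8 ms.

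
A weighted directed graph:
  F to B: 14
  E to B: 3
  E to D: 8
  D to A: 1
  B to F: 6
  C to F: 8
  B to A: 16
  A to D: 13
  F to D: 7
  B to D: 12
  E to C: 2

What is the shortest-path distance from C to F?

8

Candidate routes:
C → F: 8
Shortest: 8.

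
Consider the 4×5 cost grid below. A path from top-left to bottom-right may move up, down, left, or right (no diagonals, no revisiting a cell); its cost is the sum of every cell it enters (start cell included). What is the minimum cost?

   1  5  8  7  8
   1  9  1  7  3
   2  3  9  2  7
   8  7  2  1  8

25

Take r0c0 r1c0 r2c0 r2c1 r3c1 r3c2 r3c3 r3c4 for a total of 1 + 1 + 2 + 3 + 7 + 2 + 1 + 8 = 25.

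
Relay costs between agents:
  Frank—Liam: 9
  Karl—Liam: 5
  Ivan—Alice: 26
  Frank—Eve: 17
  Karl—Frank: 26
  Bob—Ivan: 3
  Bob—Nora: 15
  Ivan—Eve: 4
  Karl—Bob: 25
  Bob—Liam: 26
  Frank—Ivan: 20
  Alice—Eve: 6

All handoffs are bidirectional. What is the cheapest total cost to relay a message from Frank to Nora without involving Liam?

38

Paths from Frank to Nora avoiding Liam:
Frank -> Eve -> Alice -> Ivan -> Bob -> Nora: 17 + 6 + 26 + 3 + 15 = 67
Frank -> Ivan -> Bob -> Nora: 20 + 3 + 15 = 38
Frank -> Eve -> Ivan -> Bob -> Nora: 17 + 4 + 3 + 15 = 39
Frank -> Karl -> Bob -> Nora: 26 + 25 + 15 = 66
Shortest: 38.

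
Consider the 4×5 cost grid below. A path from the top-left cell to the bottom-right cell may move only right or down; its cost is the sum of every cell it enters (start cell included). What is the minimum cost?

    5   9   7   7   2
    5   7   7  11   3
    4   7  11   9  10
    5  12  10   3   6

Take (0,0) → (0,1) → (0,2) → (0,3) → (0,4) → (1,4) → (2,4) → (3,4) for a total of 5 + 9 + 7 + 7 + 2 + 3 + 10 + 6 = 49.

49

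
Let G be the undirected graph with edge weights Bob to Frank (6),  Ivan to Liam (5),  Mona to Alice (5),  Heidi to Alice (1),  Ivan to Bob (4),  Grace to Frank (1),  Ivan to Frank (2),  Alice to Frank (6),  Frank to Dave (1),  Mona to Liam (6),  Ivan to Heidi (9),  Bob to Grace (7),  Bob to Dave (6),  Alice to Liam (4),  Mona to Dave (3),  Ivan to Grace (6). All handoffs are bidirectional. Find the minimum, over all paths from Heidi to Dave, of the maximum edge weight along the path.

5

Comparing a few candidate routes:
Heidi → Alice → Mona → Dave: max(1, 5, 3) = 5
Heidi → Alice → Liam → Ivan → Frank → Dave: max(1, 4, 5, 2, 1) = 5
Heidi → Alice → Mona → Liam → Ivan → Grace → Frank → Dave: max(1, 5, 6, 5, 6, 1, 1) = 6
Heidi → Alice → Mona → Liam → Ivan → Frank → Bob → Dave: max(1, 5, 6, 5, 2, 6, 6) = 6
Heidi → Alice → Mona → Liam → Ivan → Grace → Frank → Bob → Dave: max(1, 5, 6, 5, 6, 1, 6, 6) = 6
The minimum achievable maximum is 5.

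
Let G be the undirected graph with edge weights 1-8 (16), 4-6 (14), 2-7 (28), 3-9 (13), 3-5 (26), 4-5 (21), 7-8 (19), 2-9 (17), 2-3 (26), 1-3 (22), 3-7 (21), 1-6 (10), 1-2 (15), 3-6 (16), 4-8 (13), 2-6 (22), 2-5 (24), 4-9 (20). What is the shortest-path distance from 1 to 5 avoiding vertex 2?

45

A few of the 1→5 routes:
1-6-3-5: 10 + 16 + 26 = 52
1-6-4-5: 10 + 14 + 21 = 45
1-8-4-5: 16 + 13 + 21 = 50
1-3-5: 22 + 26 = 48
The minimum is 45.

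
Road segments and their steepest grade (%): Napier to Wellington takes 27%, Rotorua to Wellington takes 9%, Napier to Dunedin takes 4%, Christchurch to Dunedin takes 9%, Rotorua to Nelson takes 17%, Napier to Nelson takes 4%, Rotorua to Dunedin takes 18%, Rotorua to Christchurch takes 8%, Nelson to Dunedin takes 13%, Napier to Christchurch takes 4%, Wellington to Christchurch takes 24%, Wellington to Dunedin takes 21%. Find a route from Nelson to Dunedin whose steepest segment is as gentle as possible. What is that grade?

Comparing a few candidate routes:
Nelson→Napier→Dunedin: max(4, 4) = 4
Nelson→Napier→Christchurch→Dunedin: max(4, 4, 9) = 9
Nelson→Rotorua→Christchurch→Dunedin: max(17, 8, 9) = 17
Nelson→Rotorua→Christchurch→Napier→Dunedin: max(17, 8, 4, 4) = 17
Nelson→Dunedin: max(13) = 13
Smallest bottleneck: 4%.

4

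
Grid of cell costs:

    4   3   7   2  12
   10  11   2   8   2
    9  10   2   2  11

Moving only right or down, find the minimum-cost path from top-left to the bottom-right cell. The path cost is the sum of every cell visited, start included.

31

Best path: r0c0 -> r0c1 -> r0c2 -> r1c2 -> r2c2 -> r2c3 -> r2c4
Cost: 4 + 3 + 7 + 2 + 2 + 2 + 11 = 31
For comparison, the top-then-right route costs 41.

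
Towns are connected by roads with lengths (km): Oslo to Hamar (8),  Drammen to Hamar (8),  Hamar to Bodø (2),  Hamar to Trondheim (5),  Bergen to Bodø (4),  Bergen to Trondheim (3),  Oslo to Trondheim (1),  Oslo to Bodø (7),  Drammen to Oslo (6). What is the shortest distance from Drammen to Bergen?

Comparing a few candidate routes:
Drammen→Hamar→Trondheim→Bergen: 8 + 5 + 3 = 16
Drammen→Hamar→Bodø→Bergen: 8 + 2 + 4 = 14
Drammen→Oslo→Trondheim→Bergen: 6 + 1 + 3 = 10
Best route has total 10 km.

10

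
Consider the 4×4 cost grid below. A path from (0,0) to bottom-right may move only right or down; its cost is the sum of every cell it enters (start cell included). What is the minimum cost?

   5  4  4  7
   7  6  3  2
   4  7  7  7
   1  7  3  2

Path (0,0)→(0,1)→(0,2)→(1,2)→(1,3)→(2,3)→(3,3): 5 + 4 + 4 + 3 + 2 + 7 + 2 = 27.

27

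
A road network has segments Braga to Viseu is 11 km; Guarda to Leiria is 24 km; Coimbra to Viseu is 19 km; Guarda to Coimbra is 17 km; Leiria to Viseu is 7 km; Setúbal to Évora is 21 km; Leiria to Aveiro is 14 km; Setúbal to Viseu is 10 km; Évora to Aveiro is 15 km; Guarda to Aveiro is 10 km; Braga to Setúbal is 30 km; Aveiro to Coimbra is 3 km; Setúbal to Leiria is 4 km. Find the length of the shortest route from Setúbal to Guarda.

28

Comparing a few candidate routes:
Setúbal -> Viseu -> Coimbra -> Aveiro -> Guarda: 10 + 19 + 3 + 10 = 42
Setúbal -> Leiria -> Aveiro -> Guarda: 4 + 14 + 10 = 28
Setúbal -> Leiria -> Aveiro -> Coimbra -> Guarda: 4 + 14 + 3 + 17 = 38
Setúbal -> Leiria -> Guarda: 4 + 24 = 28
Setúbal -> Viseu -> Leiria -> Guarda: 10 + 7 + 24 = 41
Setúbal -> Viseu -> Leiria -> Aveiro -> Guarda: 10 + 7 + 14 + 10 = 41
Best route has total 28 km.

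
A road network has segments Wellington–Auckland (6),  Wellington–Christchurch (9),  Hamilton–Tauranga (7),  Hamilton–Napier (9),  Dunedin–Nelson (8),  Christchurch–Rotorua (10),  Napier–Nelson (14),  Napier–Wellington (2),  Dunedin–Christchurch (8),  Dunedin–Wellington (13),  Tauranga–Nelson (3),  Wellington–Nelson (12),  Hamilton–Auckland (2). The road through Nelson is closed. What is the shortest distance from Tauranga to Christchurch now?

24

Paths from Tauranga to Christchurch avoiding Nelson:
Tauranga→Hamilton→Auckland→Wellington→Dunedin→Christchurch: 7 + 2 + 6 + 13 + 8 = 36
Tauranga→Hamilton→Napier→Wellington→Dunedin→Christchurch: 7 + 9 + 2 + 13 + 8 = 39
Tauranga→Hamilton→Auckland→Wellington→Christchurch: 7 + 2 + 6 + 9 = 24
Tauranga→Hamilton→Napier→Wellington→Christchurch: 7 + 9 + 2 + 9 = 27
The minimum is 24 km.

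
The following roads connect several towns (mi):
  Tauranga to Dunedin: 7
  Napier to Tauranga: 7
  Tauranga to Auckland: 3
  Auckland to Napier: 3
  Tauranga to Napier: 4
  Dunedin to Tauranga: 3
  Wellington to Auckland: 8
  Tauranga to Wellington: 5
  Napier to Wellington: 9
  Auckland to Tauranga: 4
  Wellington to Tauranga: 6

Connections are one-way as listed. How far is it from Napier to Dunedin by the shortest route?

14

Routes from Napier to Dunedin:
Napier - Tauranga - Dunedin: 7 + 7 = 14
Napier - Wellington - Tauranga - Dunedin: 9 + 6 + 7 = 22
Napier - Wellington - Auckland - Tauranga - Dunedin: 9 + 8 + 4 + 7 = 28
The minimum is 14 mi.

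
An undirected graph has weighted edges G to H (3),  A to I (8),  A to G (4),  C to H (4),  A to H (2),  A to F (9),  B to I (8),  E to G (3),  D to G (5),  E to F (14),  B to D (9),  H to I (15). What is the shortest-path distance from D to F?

18

Comparing a few candidate routes:
D - B - I - H - A - F: 9 + 8 + 15 + 2 + 9 = 43
D - G - H - I - A - F: 5 + 3 + 15 + 8 + 9 = 40
D - G - H - A - F: 5 + 3 + 2 + 9 = 19
D - B - I - A - F: 9 + 8 + 8 + 9 = 34
D - G - A - F: 5 + 4 + 9 = 18
D - G - E - F: 5 + 3 + 14 = 22
Shortest: 18.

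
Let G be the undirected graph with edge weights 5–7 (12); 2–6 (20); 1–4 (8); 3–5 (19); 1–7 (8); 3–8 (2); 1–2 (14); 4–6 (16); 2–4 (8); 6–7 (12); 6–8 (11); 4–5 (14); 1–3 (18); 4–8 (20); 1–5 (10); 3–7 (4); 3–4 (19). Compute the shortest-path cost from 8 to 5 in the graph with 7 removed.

Checking several routes:
8 -> 3 -> 5: 2 + 19 = 21
8 -> 3 -> 4 -> 5: 2 + 19 + 14 = 35
8 -> 3 -> 1 -> 5: 2 + 18 + 10 = 30
8 -> 4 -> 1 -> 5: 20 + 8 + 10 = 38
8 -> 4 -> 5: 20 + 14 = 34
Shortest: 21.

21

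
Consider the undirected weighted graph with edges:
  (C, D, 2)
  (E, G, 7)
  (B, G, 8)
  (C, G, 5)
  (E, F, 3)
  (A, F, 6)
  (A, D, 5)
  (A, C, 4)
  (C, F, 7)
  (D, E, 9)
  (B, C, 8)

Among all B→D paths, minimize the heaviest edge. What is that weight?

Some routes from B to D:
B -> G -> C -> A -> D: max(8, 5, 4, 5) = 8
B -> G -> C -> D: max(8, 5, 2) = 8
B -> G -> C -> F -> A -> D: max(8, 5, 7, 6, 5) = 8
B -> G -> E -> F -> A -> C -> D: max(8, 7, 3, 6, 4, 2) = 8
The minimum achievable maximum is 8.

8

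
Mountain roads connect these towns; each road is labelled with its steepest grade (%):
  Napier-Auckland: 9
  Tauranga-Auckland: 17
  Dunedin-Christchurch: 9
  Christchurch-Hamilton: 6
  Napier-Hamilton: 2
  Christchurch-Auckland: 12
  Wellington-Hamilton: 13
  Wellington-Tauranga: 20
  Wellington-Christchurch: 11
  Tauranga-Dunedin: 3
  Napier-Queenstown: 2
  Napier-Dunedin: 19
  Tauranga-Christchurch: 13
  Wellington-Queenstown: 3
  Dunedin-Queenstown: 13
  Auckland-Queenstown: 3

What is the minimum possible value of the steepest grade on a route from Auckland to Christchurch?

6

A few of the Auckland→Christchurch routes:
Auckland -> Queenstown -> Wellington -> Christchurch: max(3, 3, 11) = 11
Auckland -> Napier -> Hamilton -> Christchurch: max(9, 2, 6) = 9
Auckland -> Queenstown -> Napier -> Hamilton -> Christchurch: max(3, 2, 2, 6) = 6
Best route has worst link 6%.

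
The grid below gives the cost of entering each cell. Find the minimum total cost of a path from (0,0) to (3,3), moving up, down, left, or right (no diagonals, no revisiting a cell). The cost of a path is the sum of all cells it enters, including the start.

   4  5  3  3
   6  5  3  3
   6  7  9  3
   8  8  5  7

28

Path r0c0 r0c1 r0c2 r0c3 r1c3 r2c3 r3c3: 4 + 5 + 3 + 3 + 3 + 3 + 7 = 28.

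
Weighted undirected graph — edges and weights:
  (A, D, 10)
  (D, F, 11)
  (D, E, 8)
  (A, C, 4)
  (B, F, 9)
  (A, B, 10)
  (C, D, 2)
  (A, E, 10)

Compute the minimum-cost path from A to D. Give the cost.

Paths from A to D:
A-E-D: 10 + 8 = 18
A-C-D: 4 + 2 = 6
A-D: 10
A-B-F-D: 10 + 9 + 11 = 30
Shortest: 6.

6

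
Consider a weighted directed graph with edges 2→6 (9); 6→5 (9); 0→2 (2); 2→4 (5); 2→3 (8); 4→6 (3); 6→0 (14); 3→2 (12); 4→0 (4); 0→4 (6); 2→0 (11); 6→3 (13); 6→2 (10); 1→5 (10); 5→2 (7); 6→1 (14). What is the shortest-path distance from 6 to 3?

13

Some routes from 6 to 3:
6-0-2-3: 14 + 2 + 8 = 24
6-3: 13
6-2-3: 10 + 8 = 18
6-5-2-3: 9 + 7 + 8 = 24
Best route has total 13.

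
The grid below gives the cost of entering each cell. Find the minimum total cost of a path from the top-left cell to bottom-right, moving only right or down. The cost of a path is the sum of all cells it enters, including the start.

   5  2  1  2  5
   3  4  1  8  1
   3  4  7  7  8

24

Take (0,0) -> (0,1) -> (0,2) -> (0,3) -> (0,4) -> (1,4) -> (2,4) for a total of 5 + 2 + 1 + 2 + 5 + 1 + 8 = 24.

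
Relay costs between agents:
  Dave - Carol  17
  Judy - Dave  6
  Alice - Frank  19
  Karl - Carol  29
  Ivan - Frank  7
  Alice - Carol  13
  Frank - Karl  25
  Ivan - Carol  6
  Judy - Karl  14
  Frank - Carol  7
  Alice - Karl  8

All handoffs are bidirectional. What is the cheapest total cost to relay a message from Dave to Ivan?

A few of the Dave→Ivan routes:
Dave - Carol - Ivan: 17 + 6 = 23
Dave - Judy - Karl - Alice - Carol - Ivan: 6 + 14 + 8 + 13 + 6 = 47
Dave - Carol - Frank - Ivan: 17 + 7 + 7 = 31
Dave - Judy - Karl - Frank - Ivan: 6 + 14 + 25 + 7 = 52
Best route has total 23.

23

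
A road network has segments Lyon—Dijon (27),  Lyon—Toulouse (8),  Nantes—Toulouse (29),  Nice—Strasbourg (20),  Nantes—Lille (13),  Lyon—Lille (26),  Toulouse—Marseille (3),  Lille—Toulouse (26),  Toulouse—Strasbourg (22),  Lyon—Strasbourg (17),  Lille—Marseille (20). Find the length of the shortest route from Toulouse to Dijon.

Routes from Toulouse to Dijon:
Toulouse → Lyon → Dijon: 8 + 27 = 35
Toulouse → Nantes → Lille → Lyon → Dijon: 29 + 13 + 26 + 27 = 95
Toulouse → Marseille → Lille → Lyon → Dijon: 3 + 20 + 26 + 27 = 76
Toulouse → Strasbourg → Lyon → Dijon: 22 + 17 + 27 = 66
Toulouse → Lille → Lyon → Dijon: 26 + 26 + 27 = 79
The minimum is 35.

35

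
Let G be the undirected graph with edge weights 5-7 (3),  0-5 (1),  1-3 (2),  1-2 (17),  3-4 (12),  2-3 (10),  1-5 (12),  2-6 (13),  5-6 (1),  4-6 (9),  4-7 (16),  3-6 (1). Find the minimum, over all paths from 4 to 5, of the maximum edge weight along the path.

9

Some routes from 4 to 5:
4 → 3 → 6 → 5: max(12, 1, 1) = 12
4 → 6 → 3 → 1 → 5: max(9, 1, 2, 12) = 12
4 → 6 → 5: max(9, 1) = 9
4 → 3 → 1 → 5: max(12, 2, 12) = 12
The minimum achievable maximum is 9.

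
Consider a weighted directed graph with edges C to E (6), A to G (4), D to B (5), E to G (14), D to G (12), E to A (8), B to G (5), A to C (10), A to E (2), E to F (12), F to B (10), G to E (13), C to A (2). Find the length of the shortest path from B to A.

26

Paths from B to A:
B → G → E → A: 5 + 13 + 8 = 26
Best route has total 26.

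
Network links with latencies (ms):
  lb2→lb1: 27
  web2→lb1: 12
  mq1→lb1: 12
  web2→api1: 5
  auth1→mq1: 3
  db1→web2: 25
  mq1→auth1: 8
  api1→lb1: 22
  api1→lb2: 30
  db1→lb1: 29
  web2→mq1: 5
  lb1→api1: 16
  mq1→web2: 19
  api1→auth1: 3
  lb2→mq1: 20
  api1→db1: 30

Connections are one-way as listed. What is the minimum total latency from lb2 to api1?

43

Comparing a few candidate routes:
lb2-lb1-api1: 27 + 16 = 43
lb2-mq1-lb1-api1: 20 + 12 + 16 = 48
lb2-mq1-web2-api1: 20 + 19 + 5 = 44
The minimum is 43 ms.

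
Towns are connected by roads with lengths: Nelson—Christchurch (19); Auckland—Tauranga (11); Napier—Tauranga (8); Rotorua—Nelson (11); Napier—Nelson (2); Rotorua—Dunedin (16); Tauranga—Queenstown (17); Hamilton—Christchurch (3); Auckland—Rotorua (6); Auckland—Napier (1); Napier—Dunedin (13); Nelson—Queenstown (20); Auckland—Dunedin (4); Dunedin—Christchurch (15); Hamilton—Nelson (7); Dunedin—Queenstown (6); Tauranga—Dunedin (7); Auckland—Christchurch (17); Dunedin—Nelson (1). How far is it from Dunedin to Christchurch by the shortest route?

11

Checking several routes:
Dunedin -> Auckland -> Napier -> Nelson -> Hamilton -> Christchurch: 4 + 1 + 2 + 7 + 3 = 17
Dunedin -> Nelson -> Christchurch: 1 + 19 = 20
Dunedin -> Christchurch: 15
Dunedin -> Nelson -> Napier -> Auckland -> Christchurch: 1 + 2 + 1 + 17 = 21
Dunedin -> Nelson -> Hamilton -> Christchurch: 1 + 7 + 3 = 11
Shortest: 11.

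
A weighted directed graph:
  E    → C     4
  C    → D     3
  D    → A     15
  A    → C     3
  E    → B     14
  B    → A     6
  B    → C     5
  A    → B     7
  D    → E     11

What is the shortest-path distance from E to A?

20

Paths from E to A:
E - B - A: 14 + 6 = 20
E - C - D - A: 4 + 3 + 15 = 22
E - B - C - D - A: 14 + 5 + 3 + 15 = 37
Shortest: 20.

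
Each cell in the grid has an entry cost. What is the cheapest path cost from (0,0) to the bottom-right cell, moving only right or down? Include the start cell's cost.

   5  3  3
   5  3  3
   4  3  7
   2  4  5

Best path: r0c0 r0c1 r1c1 r2c1 r3c1 r3c2
Cost: 5 + 3 + 3 + 3 + 4 + 5 = 23
(Top row then right column would cost 26.)

23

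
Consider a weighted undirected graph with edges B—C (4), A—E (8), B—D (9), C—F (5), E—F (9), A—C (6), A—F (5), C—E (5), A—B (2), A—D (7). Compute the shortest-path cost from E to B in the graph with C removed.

Paths from E to B avoiding C:
E -> A -> B: 8 + 2 = 10
E -> F -> A -> B: 9 + 5 + 2 = 16
E -> F -> A -> D -> B: 9 + 5 + 7 + 9 = 30
E -> A -> D -> B: 8 + 7 + 9 = 24
Shortest: 10.

10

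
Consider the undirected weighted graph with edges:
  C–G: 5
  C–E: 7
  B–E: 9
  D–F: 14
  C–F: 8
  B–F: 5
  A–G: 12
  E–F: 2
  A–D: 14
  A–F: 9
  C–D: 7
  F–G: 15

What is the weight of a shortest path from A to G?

12

Comparing a few candidate routes:
A→F→E→C→G: 9 + 2 + 7 + 5 = 23
A→F→G: 9 + 15 = 24
A→F→C→G: 9 + 8 + 5 = 22
A→G: 12
A→D→C→G: 14 + 7 + 5 = 26
Best route has total 12.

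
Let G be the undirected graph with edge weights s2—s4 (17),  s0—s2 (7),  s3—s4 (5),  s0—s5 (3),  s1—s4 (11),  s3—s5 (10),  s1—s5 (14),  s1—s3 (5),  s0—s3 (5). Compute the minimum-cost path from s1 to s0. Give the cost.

Some routes from s1 to s0:
s1 - s4 - s3 - s5 - s0: 11 + 5 + 10 + 3 = 29
s1 - s5 - s0: 14 + 3 = 17
s1 - s3 - s5 - s0: 5 + 10 + 3 = 18
s1 - s3 - s0: 5 + 5 = 10
s1 - s4 - s3 - s0: 11 + 5 + 5 = 21
Shortest: 10.

10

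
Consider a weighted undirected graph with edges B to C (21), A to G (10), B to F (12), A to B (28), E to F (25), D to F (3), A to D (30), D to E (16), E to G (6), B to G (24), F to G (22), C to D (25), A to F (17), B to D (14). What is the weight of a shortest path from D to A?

20

Some routes from D to A:
D-E-G-A: 16 + 6 + 10 = 32
D-F-A: 3 + 17 = 20
D-A: 30
D-B-A: 14 + 28 = 42
D-F-G-A: 3 + 22 + 10 = 35
Shortest: 20.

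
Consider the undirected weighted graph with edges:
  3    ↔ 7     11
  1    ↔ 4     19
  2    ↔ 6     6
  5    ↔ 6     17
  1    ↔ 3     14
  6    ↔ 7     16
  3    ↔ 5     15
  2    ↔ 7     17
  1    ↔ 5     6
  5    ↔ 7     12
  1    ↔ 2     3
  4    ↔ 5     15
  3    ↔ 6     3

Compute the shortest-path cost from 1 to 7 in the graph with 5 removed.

A few of the 1→7 routes:
1-2-6-3-7: 3 + 6 + 3 + 11 = 23
1-2-6-7: 3 + 6 + 16 = 25
1-3-6-7: 14 + 3 + 16 = 33
1-3-7: 14 + 11 = 25
1-2-7: 3 + 17 = 20
The minimum is 20.

20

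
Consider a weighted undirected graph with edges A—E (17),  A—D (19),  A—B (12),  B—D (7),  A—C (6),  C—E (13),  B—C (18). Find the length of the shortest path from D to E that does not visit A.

38

Routes from D to E avoiding A:
D-B-C-E: 7 + 18 + 13 = 38
Shortest: 38.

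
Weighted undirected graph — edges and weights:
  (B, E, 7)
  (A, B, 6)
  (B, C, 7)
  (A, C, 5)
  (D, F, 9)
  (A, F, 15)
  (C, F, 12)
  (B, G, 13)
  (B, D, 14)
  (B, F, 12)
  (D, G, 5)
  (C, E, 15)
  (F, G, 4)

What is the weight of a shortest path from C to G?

A few of the C→G routes:
C -> B -> F -> G: 7 + 12 + 4 = 23
C -> B -> G: 7 + 13 = 20
C -> F -> G: 12 + 4 = 16
The minimum is 16.

16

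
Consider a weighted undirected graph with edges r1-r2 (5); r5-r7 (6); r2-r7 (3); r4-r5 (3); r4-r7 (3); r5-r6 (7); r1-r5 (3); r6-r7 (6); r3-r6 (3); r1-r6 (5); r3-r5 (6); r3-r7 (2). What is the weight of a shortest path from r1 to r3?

Comparing a few candidate routes:
r1-r6-r3: 5 + 3 = 8
r1-r2-r7-r3: 5 + 3 + 2 = 10
r1-r5-r3: 3 + 6 = 9
Best route has total 8.

8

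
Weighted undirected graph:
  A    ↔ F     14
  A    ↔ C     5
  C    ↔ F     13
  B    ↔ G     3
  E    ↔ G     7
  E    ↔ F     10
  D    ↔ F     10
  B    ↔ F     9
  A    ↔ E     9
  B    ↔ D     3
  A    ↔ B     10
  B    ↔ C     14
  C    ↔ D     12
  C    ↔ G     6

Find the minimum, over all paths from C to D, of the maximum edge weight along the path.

6

Checking several routes:
C -> A -> E -> G -> B -> D: max(5, 9, 7, 3, 3) = 9
C -> G -> B -> D: max(6, 3, 3) = 6
C -> A -> E -> F -> B -> D: max(5, 9, 10, 9, 3) = 10
The minimum achievable maximum is 6.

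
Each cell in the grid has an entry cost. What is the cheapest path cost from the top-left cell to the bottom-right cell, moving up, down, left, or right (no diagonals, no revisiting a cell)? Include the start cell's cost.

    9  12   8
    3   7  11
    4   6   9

31

Cheapest: (0,0) (1,0) (2,0) (2,1) (2,2)
  9 + 3 + 4 + 6 + 9 = 31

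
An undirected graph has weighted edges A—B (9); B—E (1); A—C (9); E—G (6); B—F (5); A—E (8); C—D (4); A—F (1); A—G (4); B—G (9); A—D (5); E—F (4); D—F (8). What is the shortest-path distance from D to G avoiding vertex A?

Routes from D to G avoiding A:
D → F → B → E → G: 8 + 5 + 1 + 6 = 20
D → F → E → G: 8 + 4 + 6 = 18
D → F → E → B → G: 8 + 4 + 1 + 9 = 22
D → F → B → G: 8 + 5 + 9 = 22
The minimum is 18.

18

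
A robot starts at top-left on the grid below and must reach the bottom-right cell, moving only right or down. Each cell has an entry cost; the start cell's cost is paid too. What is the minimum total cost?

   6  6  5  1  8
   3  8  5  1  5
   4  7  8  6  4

28

Cheapest: r0c0 r0c1 r0c2 r0c3 r1c3 r1c4 r2c4
  6 + 6 + 5 + 1 + 1 + 5 + 4 = 28
For comparison, the top-then-right route costs 35.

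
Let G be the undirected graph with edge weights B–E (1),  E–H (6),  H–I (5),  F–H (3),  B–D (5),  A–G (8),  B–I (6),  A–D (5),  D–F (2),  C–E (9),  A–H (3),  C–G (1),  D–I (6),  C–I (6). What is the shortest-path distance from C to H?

11

A few of the C→H routes:
C - E - H: 9 + 6 = 15
C - I - B - E - H: 6 + 6 + 1 + 6 = 19
C - I - H: 6 + 5 = 11
C - G - A - H: 1 + 8 + 3 = 12
C - I - D - F - H: 6 + 6 + 2 + 3 = 17
The minimum is 11.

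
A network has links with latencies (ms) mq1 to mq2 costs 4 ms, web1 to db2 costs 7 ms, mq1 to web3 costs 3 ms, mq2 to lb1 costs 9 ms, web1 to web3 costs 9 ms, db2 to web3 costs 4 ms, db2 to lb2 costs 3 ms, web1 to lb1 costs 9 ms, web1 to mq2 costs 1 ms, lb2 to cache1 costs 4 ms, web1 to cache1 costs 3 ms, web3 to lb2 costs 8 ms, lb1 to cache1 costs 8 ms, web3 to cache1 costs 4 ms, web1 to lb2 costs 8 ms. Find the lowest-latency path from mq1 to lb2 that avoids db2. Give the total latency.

11

Checking several routes:
mq1 → web3 → cache1 → lb2: 3 + 4 + 4 = 11
mq1 → mq2 → web1 → cache1 → lb2: 4 + 1 + 3 + 4 = 12
mq1 → web3 → lb2: 3 + 8 = 11
mq1 → mq2 → web1 → lb2: 4 + 1 + 8 = 13
The minimum is 11 ms.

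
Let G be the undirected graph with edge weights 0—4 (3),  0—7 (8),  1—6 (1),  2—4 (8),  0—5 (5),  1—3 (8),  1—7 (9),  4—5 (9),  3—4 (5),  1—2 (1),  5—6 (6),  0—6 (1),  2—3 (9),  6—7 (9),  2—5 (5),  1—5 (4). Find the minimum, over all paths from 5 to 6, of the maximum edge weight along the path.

4

Checking several routes:
5 → 6: max(6) = 6
5 → 2 → 1 → 6: max(5, 1, 1) = 5
5 → 0 → 6: max(5, 1) = 5
5 → 1 → 6: max(4, 1) = 4
Smallest bottleneck: 4.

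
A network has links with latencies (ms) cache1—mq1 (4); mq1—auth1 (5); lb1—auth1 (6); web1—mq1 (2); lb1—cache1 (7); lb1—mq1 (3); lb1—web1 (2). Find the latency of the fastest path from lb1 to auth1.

6

Paths from lb1 to auth1:
lb1-web1-mq1-auth1: 2 + 2 + 5 = 9
lb1-cache1-mq1-auth1: 7 + 4 + 5 = 16
lb1-mq1-auth1: 3 + 5 = 8
lb1-auth1: 6
Best route has total 6 ms.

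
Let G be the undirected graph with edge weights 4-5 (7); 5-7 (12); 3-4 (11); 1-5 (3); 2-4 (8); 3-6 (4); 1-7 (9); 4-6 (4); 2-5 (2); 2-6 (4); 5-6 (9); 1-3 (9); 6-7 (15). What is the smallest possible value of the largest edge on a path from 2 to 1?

3

Checking several routes:
2 - 6 - 4 - 5 - 1: max(4, 4, 7, 3) = 7
2 - 4 - 5 - 1: max(8, 7, 3) = 8
2 - 5 - 1: max(2, 3) = 3
2 - 4 - 6 - 5 - 1: max(8, 4, 9, 3) = 9
2 - 4 - 6 - 3 - 1: max(8, 4, 4, 9) = 9
2 - 4 - 5 - 6 - 3 - 1: max(8, 7, 9, 4, 9) = 9
Best route has worst link 3.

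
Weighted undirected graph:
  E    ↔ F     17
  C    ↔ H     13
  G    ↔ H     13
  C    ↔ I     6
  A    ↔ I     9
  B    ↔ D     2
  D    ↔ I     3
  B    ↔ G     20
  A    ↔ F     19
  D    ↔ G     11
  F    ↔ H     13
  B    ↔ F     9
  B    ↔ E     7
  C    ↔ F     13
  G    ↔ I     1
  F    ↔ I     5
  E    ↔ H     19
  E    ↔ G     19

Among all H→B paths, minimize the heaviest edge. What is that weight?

13

Some routes from H to B:
H-F-C-I-D-B: max(13, 13, 6, 3, 2) = 13
H-F-I-D-B: max(13, 5, 3, 2) = 13
H-C-F-I-D-B: max(13, 13, 5, 3, 2) = 13
H-F-I-G-D-B: max(13, 5, 1, 11, 2) = 13
H-F-C-I-G-D-B: max(13, 13, 6, 1, 11, 2) = 13
H-F-B: max(13, 9) = 13
Best route has worst link 13.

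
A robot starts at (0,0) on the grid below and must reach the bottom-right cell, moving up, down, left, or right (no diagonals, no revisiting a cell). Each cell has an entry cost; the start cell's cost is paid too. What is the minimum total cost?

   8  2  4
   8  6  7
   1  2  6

Path [0,0] → [0,1] → [1,1] → [2,1] → [2,2]: 8 + 2 + 6 + 2 + 6 = 24.

24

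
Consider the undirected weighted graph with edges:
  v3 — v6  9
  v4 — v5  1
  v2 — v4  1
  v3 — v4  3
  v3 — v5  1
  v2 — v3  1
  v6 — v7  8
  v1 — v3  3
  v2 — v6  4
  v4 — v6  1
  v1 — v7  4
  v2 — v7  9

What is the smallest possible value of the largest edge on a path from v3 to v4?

Some routes from v3 to v4:
v3 -> v5 -> v4: max(1, 1) = 1
v3 -> v2 -> v4: max(1, 1) = 1
v3 -> v4: max(3) = 3
v3 -> v2 -> v6 -> v4: max(1, 4, 1) = 4
Best route has worst link 1.

1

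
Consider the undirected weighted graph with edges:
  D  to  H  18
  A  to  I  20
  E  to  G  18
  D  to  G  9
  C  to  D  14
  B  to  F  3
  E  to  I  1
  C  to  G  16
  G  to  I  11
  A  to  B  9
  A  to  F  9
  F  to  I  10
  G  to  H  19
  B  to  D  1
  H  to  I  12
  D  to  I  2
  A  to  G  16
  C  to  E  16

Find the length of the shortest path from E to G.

12

Checking several routes:
E → C → G: 16 + 16 = 32
E → I → D → B → A → G: 1 + 2 + 1 + 9 + 16 = 29
E → I → F → B → D → G: 1 + 10 + 3 + 1 + 9 = 24
E → G: 18
E → I → G: 1 + 11 = 12
E → I → D → G: 1 + 2 + 9 = 12
Shortest: 12.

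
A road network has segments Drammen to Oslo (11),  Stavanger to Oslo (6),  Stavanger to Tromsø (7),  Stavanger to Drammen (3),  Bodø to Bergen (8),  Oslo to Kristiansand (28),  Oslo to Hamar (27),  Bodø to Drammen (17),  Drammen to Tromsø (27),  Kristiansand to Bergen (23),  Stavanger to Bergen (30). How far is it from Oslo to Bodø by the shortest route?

Checking several routes:
Oslo - Stavanger - Tromsø - Drammen - Bodø: 6 + 7 + 27 + 17 = 57
Oslo - Drammen - Bodø: 11 + 17 = 28
Oslo - Stavanger - Bergen - Bodø: 6 + 30 + 8 = 44
Oslo - Drammen - Stavanger - Bergen - Bodø: 11 + 3 + 30 + 8 = 52
Oslo - Stavanger - Drammen - Bodø: 6 + 3 + 17 = 26
Shortest: 26 km.

26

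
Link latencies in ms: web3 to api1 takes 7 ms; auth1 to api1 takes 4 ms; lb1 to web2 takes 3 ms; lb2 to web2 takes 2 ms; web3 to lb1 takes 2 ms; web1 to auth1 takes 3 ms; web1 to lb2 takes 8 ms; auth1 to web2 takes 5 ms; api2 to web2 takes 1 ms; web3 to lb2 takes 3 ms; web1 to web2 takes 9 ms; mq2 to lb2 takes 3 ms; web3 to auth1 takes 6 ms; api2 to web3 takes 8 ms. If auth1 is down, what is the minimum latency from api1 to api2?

Paths from api1 to api2 avoiding auth1:
api1 -> web3 -> api2: 7 + 8 = 15
api1 -> web3 -> lb2 -> web1 -> web2 -> api2: 7 + 3 + 8 + 9 + 1 = 28
api1 -> web3 -> lb2 -> web2 -> api2: 7 + 3 + 2 + 1 = 13
api1 -> web3 -> lb1 -> web2 -> api2: 7 + 2 + 3 + 1 = 13
Best route has total 13 ms.

13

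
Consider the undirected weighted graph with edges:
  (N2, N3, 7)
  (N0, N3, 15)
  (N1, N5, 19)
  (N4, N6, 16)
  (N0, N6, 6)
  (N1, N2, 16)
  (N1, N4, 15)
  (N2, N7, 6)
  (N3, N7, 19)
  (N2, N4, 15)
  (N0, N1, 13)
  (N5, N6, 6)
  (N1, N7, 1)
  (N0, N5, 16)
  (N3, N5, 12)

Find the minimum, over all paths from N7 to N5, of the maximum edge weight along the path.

Comparing a few candidate routes:
N7 -> N2 -> N4 -> N1 -> N0 -> N6 -> N5: max(6, 15, 15, 13, 6, 6) = 15
N7 -> N2 -> N3 -> N5: max(6, 7, 12) = 12
N7 -> N1 -> N0 -> N6 -> N5: max(1, 13, 6, 6) = 13
Best route has worst link 12.

12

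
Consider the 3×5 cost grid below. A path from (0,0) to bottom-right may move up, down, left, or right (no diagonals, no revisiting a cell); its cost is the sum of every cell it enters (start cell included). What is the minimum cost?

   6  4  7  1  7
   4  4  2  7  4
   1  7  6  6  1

28

Cheapest: r0c0 r0c1 r1c1 r1c2 r1c3 r1c4 r2c4
  6 + 4 + 4 + 2 + 7 + 4 + 1 = 28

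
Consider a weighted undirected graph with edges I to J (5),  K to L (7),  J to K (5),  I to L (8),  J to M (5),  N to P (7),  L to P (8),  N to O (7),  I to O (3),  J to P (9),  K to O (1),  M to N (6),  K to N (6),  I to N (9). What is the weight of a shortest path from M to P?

13

A few of the M→P routes:
M→N→P: 6 + 7 = 13
M→J→K→N→P: 5 + 5 + 6 + 7 = 23
M→J→P: 5 + 9 = 14
M→J→K→O→N→P: 5 + 5 + 1 + 7 + 7 = 25
Best route has total 13.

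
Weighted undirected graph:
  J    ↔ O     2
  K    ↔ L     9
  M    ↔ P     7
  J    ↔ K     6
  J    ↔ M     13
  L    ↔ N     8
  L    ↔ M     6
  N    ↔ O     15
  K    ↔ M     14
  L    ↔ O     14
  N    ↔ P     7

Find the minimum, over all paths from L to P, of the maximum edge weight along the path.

A few of the L→P routes:
L→M→P: max(6, 7) = 7
L→K→J→M→P: max(9, 6, 13, 7) = 13
L→N→P: max(8, 7) = 8
Smallest bottleneck: 7.

7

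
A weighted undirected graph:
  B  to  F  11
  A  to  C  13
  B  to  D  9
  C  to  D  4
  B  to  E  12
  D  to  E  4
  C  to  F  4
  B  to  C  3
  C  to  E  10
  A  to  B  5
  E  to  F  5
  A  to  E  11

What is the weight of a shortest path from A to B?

Checking several routes:
A → C → B: 13 + 3 = 16
A → B: 5
A → E → F → C → B: 11 + 5 + 4 + 3 = 23
A → E → D → C → B: 11 + 4 + 4 + 3 = 22
A → E → B: 11 + 12 = 23
The minimum is 5.

5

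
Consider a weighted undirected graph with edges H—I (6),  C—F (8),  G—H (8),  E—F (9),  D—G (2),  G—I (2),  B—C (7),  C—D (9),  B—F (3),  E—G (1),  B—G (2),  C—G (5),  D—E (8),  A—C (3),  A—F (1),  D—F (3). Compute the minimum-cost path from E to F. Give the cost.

Some routes from E to F:
E→F: 9
E→G→B→F: 1 + 2 + 3 = 6
E→G→C→A→F: 1 + 5 + 3 + 1 = 10
E→G→D→F: 1 + 2 + 3 = 6
E→D→F: 8 + 3 = 11
Best route has total 6.

6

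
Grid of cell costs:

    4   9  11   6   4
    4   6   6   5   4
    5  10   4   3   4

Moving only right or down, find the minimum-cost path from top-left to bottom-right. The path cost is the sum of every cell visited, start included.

31

Cheapest: r0c0 -> r1c0 -> r1c1 -> r1c2 -> r2c2 -> r2c3 -> r2c4
  4 + 4 + 6 + 6 + 4 + 3 + 4 = 31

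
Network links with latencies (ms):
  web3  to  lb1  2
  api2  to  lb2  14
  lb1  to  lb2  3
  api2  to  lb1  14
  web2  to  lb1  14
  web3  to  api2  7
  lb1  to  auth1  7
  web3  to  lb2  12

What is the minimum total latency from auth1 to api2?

Routes from auth1 to api2:
auth1-lb1-web3-lb2-api2: 7 + 2 + 12 + 14 = 35
auth1-lb1-lb2-web3-api2: 7 + 3 + 12 + 7 = 29
auth1-lb1-lb2-api2: 7 + 3 + 14 = 24
auth1-lb1-api2: 7 + 14 = 21
auth1-lb1-web3-api2: 7 + 2 + 7 = 16
Best route has total 16 ms.

16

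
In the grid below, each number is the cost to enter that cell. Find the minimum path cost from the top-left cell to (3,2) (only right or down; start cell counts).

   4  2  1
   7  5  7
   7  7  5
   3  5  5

24

One optimal route is [0,0] -> [0,1] -> [0,2] -> [1,2] -> [2,2] -> [3,2].
Its cost is 4 + 2 + 1 + 7 + 5 + 5 = 24.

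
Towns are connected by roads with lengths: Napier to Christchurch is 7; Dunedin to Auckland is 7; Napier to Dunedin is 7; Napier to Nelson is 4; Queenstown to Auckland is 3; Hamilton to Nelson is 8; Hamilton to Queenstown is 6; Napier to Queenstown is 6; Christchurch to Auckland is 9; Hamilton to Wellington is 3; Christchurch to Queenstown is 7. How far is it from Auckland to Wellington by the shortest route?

12

Some routes from Auckland to Wellington:
Auckland-Dunedin-Napier-Queenstown-Hamilton-Wellington: 7 + 7 + 6 + 6 + 3 = 29
Auckland-Queenstown-Napier-Nelson-Hamilton-Wellington: 3 + 6 + 4 + 8 + 3 = 24
Auckland-Queenstown-Hamilton-Wellington: 3 + 6 + 3 = 12
Auckland-Christchurch-Queenstown-Hamilton-Wellington: 9 + 7 + 6 + 3 = 25
Best route has total 12.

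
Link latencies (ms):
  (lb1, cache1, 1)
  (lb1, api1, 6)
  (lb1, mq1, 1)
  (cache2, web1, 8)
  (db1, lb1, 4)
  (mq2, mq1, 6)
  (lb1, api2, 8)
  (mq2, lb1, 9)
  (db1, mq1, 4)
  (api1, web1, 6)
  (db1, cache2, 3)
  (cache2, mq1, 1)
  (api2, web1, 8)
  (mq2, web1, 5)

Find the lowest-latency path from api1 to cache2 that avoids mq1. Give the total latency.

13

Some routes from api1 to cache2 avoiding mq1:
api1-lb1-db1-cache2: 6 + 4 + 3 = 13
api1-web1-cache2: 6 + 8 = 14
api1-lb1-mq2-web1-cache2: 6 + 9 + 5 + 8 = 28
api1-web1-api2-lb1-db1-cache2: 6 + 8 + 8 + 4 + 3 = 29
api1-web1-mq2-lb1-db1-cache2: 6 + 5 + 9 + 4 + 3 = 27
The minimum is 13 ms.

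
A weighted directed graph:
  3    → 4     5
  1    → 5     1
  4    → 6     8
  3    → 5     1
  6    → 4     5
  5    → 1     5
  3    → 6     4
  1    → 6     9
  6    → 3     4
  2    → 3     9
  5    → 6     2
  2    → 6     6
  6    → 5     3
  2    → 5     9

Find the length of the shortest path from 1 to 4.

Routes from 1 to 4:
1 -> 6 -> 4: 9 + 5 = 14
1 -> 5 -> 6 -> 4: 1 + 2 + 5 = 8
1 -> 6 -> 3 -> 4: 9 + 4 + 5 = 18
1 -> 5 -> 6 -> 3 -> 4: 1 + 2 + 4 + 5 = 12
Best route has total 8.

8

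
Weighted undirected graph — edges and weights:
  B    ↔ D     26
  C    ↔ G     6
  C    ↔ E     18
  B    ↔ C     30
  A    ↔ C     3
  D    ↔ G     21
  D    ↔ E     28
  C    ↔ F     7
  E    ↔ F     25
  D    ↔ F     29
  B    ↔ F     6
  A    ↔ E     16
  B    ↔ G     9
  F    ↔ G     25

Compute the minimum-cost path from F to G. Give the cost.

13

A few of the F→G routes:
F→G: 25
F→E→C→G: 25 + 18 + 6 = 49
F→C→G: 7 + 6 = 13
F→B→C→G: 6 + 30 + 6 = 42
F→C→B→G: 7 + 30 + 9 = 46
F→B→G: 6 + 9 = 15
Shortest: 13.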